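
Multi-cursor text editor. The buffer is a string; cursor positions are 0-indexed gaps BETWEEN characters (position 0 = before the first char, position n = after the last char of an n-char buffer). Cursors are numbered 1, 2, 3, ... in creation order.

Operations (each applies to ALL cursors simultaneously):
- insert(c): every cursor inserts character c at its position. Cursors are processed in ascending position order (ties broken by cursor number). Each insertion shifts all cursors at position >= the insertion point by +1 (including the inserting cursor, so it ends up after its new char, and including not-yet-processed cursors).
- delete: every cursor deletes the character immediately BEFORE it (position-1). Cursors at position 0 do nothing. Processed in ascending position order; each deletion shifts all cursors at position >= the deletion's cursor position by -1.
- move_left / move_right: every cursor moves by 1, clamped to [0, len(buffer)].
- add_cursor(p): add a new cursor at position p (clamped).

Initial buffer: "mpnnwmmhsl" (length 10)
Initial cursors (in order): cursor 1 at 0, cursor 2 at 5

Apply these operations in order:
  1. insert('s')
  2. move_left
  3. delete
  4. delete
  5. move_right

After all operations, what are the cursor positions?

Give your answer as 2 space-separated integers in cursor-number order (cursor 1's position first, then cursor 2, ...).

Answer: 1 5

Derivation:
After op 1 (insert('s')): buffer="smpnnwsmmhsl" (len 12), cursors c1@1 c2@7, authorship 1.....2.....
After op 2 (move_left): buffer="smpnnwsmmhsl" (len 12), cursors c1@0 c2@6, authorship 1.....2.....
After op 3 (delete): buffer="smpnnsmmhsl" (len 11), cursors c1@0 c2@5, authorship 1....2.....
After op 4 (delete): buffer="smpnsmmhsl" (len 10), cursors c1@0 c2@4, authorship 1...2.....
After op 5 (move_right): buffer="smpnsmmhsl" (len 10), cursors c1@1 c2@5, authorship 1...2.....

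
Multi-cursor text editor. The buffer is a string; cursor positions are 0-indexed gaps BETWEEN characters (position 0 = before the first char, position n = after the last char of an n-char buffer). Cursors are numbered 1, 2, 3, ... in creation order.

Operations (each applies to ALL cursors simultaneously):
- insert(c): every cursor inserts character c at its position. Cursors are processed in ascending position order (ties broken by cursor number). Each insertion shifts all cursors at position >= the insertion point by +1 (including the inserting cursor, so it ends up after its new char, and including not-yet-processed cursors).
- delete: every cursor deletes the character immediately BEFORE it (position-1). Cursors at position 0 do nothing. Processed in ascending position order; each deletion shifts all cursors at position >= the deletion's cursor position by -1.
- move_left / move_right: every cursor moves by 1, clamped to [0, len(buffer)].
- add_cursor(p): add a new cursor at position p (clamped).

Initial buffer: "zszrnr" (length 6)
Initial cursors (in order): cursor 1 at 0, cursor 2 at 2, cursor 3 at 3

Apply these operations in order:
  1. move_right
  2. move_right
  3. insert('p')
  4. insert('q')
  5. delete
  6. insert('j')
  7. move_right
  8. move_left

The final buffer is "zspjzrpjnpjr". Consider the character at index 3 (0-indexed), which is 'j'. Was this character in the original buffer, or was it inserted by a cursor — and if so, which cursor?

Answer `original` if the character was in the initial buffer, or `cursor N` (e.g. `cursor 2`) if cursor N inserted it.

Answer: cursor 1

Derivation:
After op 1 (move_right): buffer="zszrnr" (len 6), cursors c1@1 c2@3 c3@4, authorship ......
After op 2 (move_right): buffer="zszrnr" (len 6), cursors c1@2 c2@4 c3@5, authorship ......
After op 3 (insert('p')): buffer="zspzrpnpr" (len 9), cursors c1@3 c2@6 c3@8, authorship ..1..2.3.
After op 4 (insert('q')): buffer="zspqzrpqnpqr" (len 12), cursors c1@4 c2@8 c3@11, authorship ..11..22.33.
After op 5 (delete): buffer="zspzrpnpr" (len 9), cursors c1@3 c2@6 c3@8, authorship ..1..2.3.
After op 6 (insert('j')): buffer="zspjzrpjnpjr" (len 12), cursors c1@4 c2@8 c3@11, authorship ..11..22.33.
After op 7 (move_right): buffer="zspjzrpjnpjr" (len 12), cursors c1@5 c2@9 c3@12, authorship ..11..22.33.
After op 8 (move_left): buffer="zspjzrpjnpjr" (len 12), cursors c1@4 c2@8 c3@11, authorship ..11..22.33.
Authorship (.=original, N=cursor N): . . 1 1 . . 2 2 . 3 3 .
Index 3: author = 1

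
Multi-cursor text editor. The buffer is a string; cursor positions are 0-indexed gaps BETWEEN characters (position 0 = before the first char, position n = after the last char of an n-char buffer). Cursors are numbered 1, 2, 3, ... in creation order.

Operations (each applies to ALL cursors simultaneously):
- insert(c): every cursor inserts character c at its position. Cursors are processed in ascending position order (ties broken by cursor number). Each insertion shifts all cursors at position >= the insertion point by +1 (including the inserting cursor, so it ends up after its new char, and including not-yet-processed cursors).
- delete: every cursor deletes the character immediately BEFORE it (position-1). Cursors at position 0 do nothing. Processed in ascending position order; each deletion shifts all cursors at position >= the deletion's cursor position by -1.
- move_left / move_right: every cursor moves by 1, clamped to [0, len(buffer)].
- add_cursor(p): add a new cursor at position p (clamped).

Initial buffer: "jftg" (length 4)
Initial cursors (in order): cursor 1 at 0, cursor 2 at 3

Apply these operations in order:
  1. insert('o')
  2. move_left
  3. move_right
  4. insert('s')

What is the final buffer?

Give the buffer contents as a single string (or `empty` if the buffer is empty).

Answer: osjftosg

Derivation:
After op 1 (insert('o')): buffer="ojftog" (len 6), cursors c1@1 c2@5, authorship 1...2.
After op 2 (move_left): buffer="ojftog" (len 6), cursors c1@0 c2@4, authorship 1...2.
After op 3 (move_right): buffer="ojftog" (len 6), cursors c1@1 c2@5, authorship 1...2.
After op 4 (insert('s')): buffer="osjftosg" (len 8), cursors c1@2 c2@7, authorship 11...22.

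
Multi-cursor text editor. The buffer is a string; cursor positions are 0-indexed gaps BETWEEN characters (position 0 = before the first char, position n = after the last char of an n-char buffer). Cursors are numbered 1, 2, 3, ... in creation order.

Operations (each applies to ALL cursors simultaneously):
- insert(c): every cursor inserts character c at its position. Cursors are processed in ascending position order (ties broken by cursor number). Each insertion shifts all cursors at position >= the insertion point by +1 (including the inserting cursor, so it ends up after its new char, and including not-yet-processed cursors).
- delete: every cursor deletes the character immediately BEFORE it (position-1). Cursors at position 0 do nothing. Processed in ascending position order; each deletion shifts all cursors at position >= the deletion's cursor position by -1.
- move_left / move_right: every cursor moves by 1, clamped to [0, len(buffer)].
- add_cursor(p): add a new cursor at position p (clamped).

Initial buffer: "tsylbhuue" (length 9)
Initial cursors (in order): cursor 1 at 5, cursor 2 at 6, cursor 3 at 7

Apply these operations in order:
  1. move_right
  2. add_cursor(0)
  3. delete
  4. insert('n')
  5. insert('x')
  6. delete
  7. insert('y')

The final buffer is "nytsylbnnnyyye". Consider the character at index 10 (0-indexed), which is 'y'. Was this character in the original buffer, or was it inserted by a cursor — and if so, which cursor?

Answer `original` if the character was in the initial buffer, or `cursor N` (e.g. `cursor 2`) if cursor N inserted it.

After op 1 (move_right): buffer="tsylbhuue" (len 9), cursors c1@6 c2@7 c3@8, authorship .........
After op 2 (add_cursor(0)): buffer="tsylbhuue" (len 9), cursors c4@0 c1@6 c2@7 c3@8, authorship .........
After op 3 (delete): buffer="tsylbe" (len 6), cursors c4@0 c1@5 c2@5 c3@5, authorship ......
After op 4 (insert('n')): buffer="ntsylbnnne" (len 10), cursors c4@1 c1@9 c2@9 c3@9, authorship 4.....123.
After op 5 (insert('x')): buffer="nxtsylbnnnxxxe" (len 14), cursors c4@2 c1@13 c2@13 c3@13, authorship 44.....123123.
After op 6 (delete): buffer="ntsylbnnne" (len 10), cursors c4@1 c1@9 c2@9 c3@9, authorship 4.....123.
After op 7 (insert('y')): buffer="nytsylbnnnyyye" (len 14), cursors c4@2 c1@13 c2@13 c3@13, authorship 44.....123123.
Authorship (.=original, N=cursor N): 4 4 . . . . . 1 2 3 1 2 3 .
Index 10: author = 1

Answer: cursor 1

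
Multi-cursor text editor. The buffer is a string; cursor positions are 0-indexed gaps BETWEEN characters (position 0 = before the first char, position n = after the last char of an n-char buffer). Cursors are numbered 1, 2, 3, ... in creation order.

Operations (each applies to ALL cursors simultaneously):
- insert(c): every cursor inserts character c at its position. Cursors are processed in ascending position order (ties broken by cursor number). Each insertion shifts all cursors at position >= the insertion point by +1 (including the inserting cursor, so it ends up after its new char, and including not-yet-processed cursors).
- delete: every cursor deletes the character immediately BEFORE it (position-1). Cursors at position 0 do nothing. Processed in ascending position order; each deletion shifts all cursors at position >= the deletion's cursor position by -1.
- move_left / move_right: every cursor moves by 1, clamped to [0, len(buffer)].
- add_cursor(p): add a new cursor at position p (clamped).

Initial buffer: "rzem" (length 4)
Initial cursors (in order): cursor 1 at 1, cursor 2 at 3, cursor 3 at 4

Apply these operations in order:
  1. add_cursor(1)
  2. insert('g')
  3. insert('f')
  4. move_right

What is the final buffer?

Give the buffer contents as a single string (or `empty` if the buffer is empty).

Answer: rggffzegfmgf

Derivation:
After op 1 (add_cursor(1)): buffer="rzem" (len 4), cursors c1@1 c4@1 c2@3 c3@4, authorship ....
After op 2 (insert('g')): buffer="rggzegmg" (len 8), cursors c1@3 c4@3 c2@6 c3@8, authorship .14..2.3
After op 3 (insert('f')): buffer="rggffzegfmgf" (len 12), cursors c1@5 c4@5 c2@9 c3@12, authorship .1414..22.33
After op 4 (move_right): buffer="rggffzegfmgf" (len 12), cursors c1@6 c4@6 c2@10 c3@12, authorship .1414..22.33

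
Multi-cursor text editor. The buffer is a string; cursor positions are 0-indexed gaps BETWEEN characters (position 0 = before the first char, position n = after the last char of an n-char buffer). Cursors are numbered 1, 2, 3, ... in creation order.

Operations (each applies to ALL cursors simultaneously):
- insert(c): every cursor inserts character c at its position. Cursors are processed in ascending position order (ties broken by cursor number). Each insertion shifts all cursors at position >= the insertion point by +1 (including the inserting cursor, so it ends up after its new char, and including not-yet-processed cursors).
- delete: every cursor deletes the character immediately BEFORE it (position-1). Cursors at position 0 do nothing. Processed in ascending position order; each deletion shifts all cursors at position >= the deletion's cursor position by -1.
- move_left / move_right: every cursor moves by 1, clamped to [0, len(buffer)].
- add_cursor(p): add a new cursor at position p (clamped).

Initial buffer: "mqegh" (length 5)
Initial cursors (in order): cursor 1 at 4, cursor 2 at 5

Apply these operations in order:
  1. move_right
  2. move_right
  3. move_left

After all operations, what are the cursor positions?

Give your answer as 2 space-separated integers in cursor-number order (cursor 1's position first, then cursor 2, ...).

Answer: 4 4

Derivation:
After op 1 (move_right): buffer="mqegh" (len 5), cursors c1@5 c2@5, authorship .....
After op 2 (move_right): buffer="mqegh" (len 5), cursors c1@5 c2@5, authorship .....
After op 3 (move_left): buffer="mqegh" (len 5), cursors c1@4 c2@4, authorship .....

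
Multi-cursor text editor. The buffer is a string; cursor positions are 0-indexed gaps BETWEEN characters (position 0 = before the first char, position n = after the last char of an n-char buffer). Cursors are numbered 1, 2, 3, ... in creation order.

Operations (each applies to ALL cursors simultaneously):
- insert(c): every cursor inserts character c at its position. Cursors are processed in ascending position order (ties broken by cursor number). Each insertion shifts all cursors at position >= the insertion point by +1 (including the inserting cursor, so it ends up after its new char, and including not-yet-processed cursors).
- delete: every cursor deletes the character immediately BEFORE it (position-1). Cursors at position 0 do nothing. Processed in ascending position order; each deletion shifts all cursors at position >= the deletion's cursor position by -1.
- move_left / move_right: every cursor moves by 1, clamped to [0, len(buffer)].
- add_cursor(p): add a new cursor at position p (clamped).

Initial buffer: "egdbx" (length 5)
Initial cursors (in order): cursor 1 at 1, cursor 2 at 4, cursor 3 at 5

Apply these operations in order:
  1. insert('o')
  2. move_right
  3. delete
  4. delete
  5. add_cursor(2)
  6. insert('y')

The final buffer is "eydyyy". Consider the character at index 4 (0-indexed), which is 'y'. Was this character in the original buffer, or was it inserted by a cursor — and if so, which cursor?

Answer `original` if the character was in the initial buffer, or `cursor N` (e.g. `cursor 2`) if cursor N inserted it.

Answer: cursor 3

Derivation:
After op 1 (insert('o')): buffer="eogdboxo" (len 8), cursors c1@2 c2@6 c3@8, authorship .1...2.3
After op 2 (move_right): buffer="eogdboxo" (len 8), cursors c1@3 c2@7 c3@8, authorship .1...2.3
After op 3 (delete): buffer="eodbo" (len 5), cursors c1@2 c2@5 c3@5, authorship .1..2
After op 4 (delete): buffer="ed" (len 2), cursors c1@1 c2@2 c3@2, authorship ..
After op 5 (add_cursor(2)): buffer="ed" (len 2), cursors c1@1 c2@2 c3@2 c4@2, authorship ..
After op 6 (insert('y')): buffer="eydyyy" (len 6), cursors c1@2 c2@6 c3@6 c4@6, authorship .1.234
Authorship (.=original, N=cursor N): . 1 . 2 3 4
Index 4: author = 3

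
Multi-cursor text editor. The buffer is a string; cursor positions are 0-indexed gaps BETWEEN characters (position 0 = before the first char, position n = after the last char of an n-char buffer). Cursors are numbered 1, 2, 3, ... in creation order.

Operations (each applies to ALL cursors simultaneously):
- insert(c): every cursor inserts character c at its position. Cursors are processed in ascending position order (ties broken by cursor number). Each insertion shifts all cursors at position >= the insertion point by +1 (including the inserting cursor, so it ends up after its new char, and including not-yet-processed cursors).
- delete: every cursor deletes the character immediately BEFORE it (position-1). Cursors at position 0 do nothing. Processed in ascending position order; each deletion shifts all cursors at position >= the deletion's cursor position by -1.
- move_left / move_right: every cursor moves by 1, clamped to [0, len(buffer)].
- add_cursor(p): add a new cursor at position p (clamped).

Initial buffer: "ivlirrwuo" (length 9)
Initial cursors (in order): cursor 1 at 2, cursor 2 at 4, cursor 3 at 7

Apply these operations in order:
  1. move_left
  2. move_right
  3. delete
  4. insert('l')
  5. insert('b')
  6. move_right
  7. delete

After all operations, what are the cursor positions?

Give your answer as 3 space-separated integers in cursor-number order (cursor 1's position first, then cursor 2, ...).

After op 1 (move_left): buffer="ivlirrwuo" (len 9), cursors c1@1 c2@3 c3@6, authorship .........
After op 2 (move_right): buffer="ivlirrwuo" (len 9), cursors c1@2 c2@4 c3@7, authorship .........
After op 3 (delete): buffer="ilrruo" (len 6), cursors c1@1 c2@2 c3@4, authorship ......
After op 4 (insert('l')): buffer="illlrrluo" (len 9), cursors c1@2 c2@4 c3@7, authorship .1.2..3..
After op 5 (insert('b')): buffer="ilbllbrrlbuo" (len 12), cursors c1@3 c2@6 c3@10, authorship .11.22..33..
After op 6 (move_right): buffer="ilbllbrrlbuo" (len 12), cursors c1@4 c2@7 c3@11, authorship .11.22..33..
After op 7 (delete): buffer="ilblbrlbo" (len 9), cursors c1@3 c2@5 c3@8, authorship .1122.33.

Answer: 3 5 8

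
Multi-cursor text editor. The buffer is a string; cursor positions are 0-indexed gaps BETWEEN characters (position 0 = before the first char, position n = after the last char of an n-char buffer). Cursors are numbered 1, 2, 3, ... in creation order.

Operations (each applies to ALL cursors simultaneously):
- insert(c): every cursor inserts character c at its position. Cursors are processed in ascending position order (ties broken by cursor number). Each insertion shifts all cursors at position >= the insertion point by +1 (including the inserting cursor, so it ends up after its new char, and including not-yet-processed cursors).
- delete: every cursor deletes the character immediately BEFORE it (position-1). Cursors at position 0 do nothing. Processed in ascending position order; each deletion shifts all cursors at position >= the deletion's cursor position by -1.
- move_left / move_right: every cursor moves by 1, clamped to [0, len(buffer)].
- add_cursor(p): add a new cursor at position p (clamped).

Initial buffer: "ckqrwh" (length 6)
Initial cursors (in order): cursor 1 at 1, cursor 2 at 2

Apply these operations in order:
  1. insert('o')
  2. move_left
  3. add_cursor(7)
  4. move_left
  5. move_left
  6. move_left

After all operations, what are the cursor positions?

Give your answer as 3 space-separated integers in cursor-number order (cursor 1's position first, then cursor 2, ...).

After op 1 (insert('o')): buffer="cokoqrwh" (len 8), cursors c1@2 c2@4, authorship .1.2....
After op 2 (move_left): buffer="cokoqrwh" (len 8), cursors c1@1 c2@3, authorship .1.2....
After op 3 (add_cursor(7)): buffer="cokoqrwh" (len 8), cursors c1@1 c2@3 c3@7, authorship .1.2....
After op 4 (move_left): buffer="cokoqrwh" (len 8), cursors c1@0 c2@2 c3@6, authorship .1.2....
After op 5 (move_left): buffer="cokoqrwh" (len 8), cursors c1@0 c2@1 c3@5, authorship .1.2....
After op 6 (move_left): buffer="cokoqrwh" (len 8), cursors c1@0 c2@0 c3@4, authorship .1.2....

Answer: 0 0 4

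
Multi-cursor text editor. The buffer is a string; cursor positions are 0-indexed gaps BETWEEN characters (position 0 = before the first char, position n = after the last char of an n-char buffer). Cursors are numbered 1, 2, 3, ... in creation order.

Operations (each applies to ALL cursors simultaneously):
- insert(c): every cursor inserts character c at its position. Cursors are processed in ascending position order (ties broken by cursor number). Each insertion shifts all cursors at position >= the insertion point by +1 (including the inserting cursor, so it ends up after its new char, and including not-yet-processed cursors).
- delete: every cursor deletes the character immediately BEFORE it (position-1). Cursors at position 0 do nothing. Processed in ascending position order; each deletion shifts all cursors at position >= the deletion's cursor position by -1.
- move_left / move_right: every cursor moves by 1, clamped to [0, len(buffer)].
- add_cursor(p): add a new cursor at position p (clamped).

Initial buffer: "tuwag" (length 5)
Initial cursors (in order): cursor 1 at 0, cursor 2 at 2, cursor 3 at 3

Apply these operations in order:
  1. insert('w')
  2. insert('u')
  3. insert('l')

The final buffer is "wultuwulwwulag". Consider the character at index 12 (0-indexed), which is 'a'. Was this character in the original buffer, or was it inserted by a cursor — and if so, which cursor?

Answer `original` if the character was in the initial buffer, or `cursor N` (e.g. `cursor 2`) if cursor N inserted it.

Answer: original

Derivation:
After op 1 (insert('w')): buffer="wtuwwwag" (len 8), cursors c1@1 c2@4 c3@6, authorship 1..2.3..
After op 2 (insert('u')): buffer="wutuwuwwuag" (len 11), cursors c1@2 c2@6 c3@9, authorship 11..22.33..
After op 3 (insert('l')): buffer="wultuwulwwulag" (len 14), cursors c1@3 c2@8 c3@12, authorship 111..222.333..
Authorship (.=original, N=cursor N): 1 1 1 . . 2 2 2 . 3 3 3 . .
Index 12: author = original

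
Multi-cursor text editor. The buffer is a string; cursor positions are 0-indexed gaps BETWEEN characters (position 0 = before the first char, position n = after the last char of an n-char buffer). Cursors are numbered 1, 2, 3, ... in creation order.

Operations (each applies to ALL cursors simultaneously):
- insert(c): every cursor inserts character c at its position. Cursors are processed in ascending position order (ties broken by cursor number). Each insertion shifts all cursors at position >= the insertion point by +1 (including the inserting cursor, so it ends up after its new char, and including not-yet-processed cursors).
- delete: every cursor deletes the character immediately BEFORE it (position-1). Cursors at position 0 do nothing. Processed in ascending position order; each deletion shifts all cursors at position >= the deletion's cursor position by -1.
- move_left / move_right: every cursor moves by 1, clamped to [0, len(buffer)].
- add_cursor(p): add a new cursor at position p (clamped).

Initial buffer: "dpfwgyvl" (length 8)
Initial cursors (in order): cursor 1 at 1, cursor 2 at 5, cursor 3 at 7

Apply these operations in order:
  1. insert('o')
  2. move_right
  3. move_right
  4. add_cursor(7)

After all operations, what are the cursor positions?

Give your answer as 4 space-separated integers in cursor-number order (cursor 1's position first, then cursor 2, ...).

Answer: 4 9 11 7

Derivation:
After op 1 (insert('o')): buffer="dopfwgoyvol" (len 11), cursors c1@2 c2@7 c3@10, authorship .1....2..3.
After op 2 (move_right): buffer="dopfwgoyvol" (len 11), cursors c1@3 c2@8 c3@11, authorship .1....2..3.
After op 3 (move_right): buffer="dopfwgoyvol" (len 11), cursors c1@4 c2@9 c3@11, authorship .1....2..3.
After op 4 (add_cursor(7)): buffer="dopfwgoyvol" (len 11), cursors c1@4 c4@7 c2@9 c3@11, authorship .1....2..3.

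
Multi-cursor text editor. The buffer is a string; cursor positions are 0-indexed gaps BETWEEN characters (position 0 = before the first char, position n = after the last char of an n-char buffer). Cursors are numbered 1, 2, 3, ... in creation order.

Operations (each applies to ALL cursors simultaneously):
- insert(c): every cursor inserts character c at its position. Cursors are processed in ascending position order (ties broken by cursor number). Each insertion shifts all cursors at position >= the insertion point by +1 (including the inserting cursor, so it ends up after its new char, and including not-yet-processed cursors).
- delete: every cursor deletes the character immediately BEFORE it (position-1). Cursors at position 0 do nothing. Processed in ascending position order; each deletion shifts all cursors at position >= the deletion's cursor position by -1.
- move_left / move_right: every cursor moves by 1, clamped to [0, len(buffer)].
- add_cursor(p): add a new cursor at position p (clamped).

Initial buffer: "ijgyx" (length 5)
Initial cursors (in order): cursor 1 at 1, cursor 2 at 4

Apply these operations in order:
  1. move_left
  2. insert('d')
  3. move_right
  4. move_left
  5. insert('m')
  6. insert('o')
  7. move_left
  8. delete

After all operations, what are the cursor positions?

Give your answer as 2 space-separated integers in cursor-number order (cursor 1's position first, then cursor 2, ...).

Answer: 1 6

Derivation:
After op 1 (move_left): buffer="ijgyx" (len 5), cursors c1@0 c2@3, authorship .....
After op 2 (insert('d')): buffer="dijgdyx" (len 7), cursors c1@1 c2@5, authorship 1...2..
After op 3 (move_right): buffer="dijgdyx" (len 7), cursors c1@2 c2@6, authorship 1...2..
After op 4 (move_left): buffer="dijgdyx" (len 7), cursors c1@1 c2@5, authorship 1...2..
After op 5 (insert('m')): buffer="dmijgdmyx" (len 9), cursors c1@2 c2@7, authorship 11...22..
After op 6 (insert('o')): buffer="dmoijgdmoyx" (len 11), cursors c1@3 c2@9, authorship 111...222..
After op 7 (move_left): buffer="dmoijgdmoyx" (len 11), cursors c1@2 c2@8, authorship 111...222..
After op 8 (delete): buffer="doijgdoyx" (len 9), cursors c1@1 c2@6, authorship 11...22..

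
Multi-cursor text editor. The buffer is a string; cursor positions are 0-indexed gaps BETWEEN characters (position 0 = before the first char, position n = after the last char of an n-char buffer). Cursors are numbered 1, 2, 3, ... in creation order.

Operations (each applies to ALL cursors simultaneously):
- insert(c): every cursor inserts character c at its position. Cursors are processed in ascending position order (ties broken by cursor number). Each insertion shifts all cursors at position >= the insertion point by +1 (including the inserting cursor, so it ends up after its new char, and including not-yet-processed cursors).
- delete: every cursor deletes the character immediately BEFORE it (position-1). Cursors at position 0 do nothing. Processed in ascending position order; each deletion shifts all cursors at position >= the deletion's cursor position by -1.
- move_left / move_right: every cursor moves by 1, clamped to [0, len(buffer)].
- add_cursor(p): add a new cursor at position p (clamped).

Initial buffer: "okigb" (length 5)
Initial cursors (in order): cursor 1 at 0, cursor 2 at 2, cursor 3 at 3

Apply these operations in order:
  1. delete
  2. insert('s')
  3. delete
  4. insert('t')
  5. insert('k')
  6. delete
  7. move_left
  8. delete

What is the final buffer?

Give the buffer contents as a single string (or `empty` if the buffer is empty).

After op 1 (delete): buffer="ogb" (len 3), cursors c1@0 c2@1 c3@1, authorship ...
After op 2 (insert('s')): buffer="sossgb" (len 6), cursors c1@1 c2@4 c3@4, authorship 1.23..
After op 3 (delete): buffer="ogb" (len 3), cursors c1@0 c2@1 c3@1, authorship ...
After op 4 (insert('t')): buffer="tottgb" (len 6), cursors c1@1 c2@4 c3@4, authorship 1.23..
After op 5 (insert('k')): buffer="tkottkkgb" (len 9), cursors c1@2 c2@7 c3@7, authorship 11.2323..
After op 6 (delete): buffer="tottgb" (len 6), cursors c1@1 c2@4 c3@4, authorship 1.23..
After op 7 (move_left): buffer="tottgb" (len 6), cursors c1@0 c2@3 c3@3, authorship 1.23..
After op 8 (delete): buffer="ttgb" (len 4), cursors c1@0 c2@1 c3@1, authorship 13..

Answer: ttgb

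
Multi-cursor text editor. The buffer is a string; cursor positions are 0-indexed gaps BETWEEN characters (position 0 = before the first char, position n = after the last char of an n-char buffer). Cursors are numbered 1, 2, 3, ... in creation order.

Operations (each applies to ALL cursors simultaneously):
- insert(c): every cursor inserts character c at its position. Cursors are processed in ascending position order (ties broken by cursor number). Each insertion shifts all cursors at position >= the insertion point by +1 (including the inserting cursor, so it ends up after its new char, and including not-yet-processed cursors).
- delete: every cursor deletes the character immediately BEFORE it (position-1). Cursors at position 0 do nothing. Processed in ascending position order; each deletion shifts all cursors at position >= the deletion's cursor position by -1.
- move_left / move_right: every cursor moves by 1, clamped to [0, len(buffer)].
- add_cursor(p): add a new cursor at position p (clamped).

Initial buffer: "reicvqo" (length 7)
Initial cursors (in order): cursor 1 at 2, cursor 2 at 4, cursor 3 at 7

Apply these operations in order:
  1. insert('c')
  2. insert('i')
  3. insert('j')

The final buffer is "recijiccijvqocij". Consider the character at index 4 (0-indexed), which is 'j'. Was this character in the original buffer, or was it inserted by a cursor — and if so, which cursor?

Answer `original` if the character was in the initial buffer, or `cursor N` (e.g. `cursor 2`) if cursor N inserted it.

After op 1 (insert('c')): buffer="reciccvqoc" (len 10), cursors c1@3 c2@6 c3@10, authorship ..1..2...3
After op 2 (insert('i')): buffer="reciiccivqoci" (len 13), cursors c1@4 c2@8 c3@13, authorship ..11..22...33
After op 3 (insert('j')): buffer="recijiccijvqocij" (len 16), cursors c1@5 c2@10 c3@16, authorship ..111..222...333
Authorship (.=original, N=cursor N): . . 1 1 1 . . 2 2 2 . . . 3 3 3
Index 4: author = 1

Answer: cursor 1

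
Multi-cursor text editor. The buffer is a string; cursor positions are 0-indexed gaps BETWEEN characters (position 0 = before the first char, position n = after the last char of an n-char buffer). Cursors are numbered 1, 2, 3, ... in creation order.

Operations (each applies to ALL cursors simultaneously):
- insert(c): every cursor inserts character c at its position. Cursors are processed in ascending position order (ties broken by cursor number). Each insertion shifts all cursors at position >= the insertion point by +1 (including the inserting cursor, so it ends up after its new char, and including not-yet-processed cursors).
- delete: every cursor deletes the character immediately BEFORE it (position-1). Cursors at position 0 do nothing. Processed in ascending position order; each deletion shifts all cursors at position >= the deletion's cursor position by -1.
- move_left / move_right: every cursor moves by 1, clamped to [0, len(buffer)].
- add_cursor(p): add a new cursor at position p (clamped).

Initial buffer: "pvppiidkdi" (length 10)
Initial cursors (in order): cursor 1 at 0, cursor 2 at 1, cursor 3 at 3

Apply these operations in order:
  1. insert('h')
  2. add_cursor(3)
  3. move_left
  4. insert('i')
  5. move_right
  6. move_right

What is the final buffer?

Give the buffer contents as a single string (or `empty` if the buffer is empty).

After op 1 (insert('h')): buffer="hphvphpiidkdi" (len 13), cursors c1@1 c2@3 c3@6, authorship 1.2..3.......
After op 2 (add_cursor(3)): buffer="hphvphpiidkdi" (len 13), cursors c1@1 c2@3 c4@3 c3@6, authorship 1.2..3.......
After op 3 (move_left): buffer="hphvphpiidkdi" (len 13), cursors c1@0 c2@2 c4@2 c3@5, authorship 1.2..3.......
After op 4 (insert('i')): buffer="ihpiihvpihpiidkdi" (len 17), cursors c1@1 c2@5 c4@5 c3@9, authorship 11.242..33.......
After op 5 (move_right): buffer="ihpiihvpihpiidkdi" (len 17), cursors c1@2 c2@6 c4@6 c3@10, authorship 11.242..33.......
After op 6 (move_right): buffer="ihpiihvpihpiidkdi" (len 17), cursors c1@3 c2@7 c4@7 c3@11, authorship 11.242..33.......

Answer: ihpiihvpihpiidkdi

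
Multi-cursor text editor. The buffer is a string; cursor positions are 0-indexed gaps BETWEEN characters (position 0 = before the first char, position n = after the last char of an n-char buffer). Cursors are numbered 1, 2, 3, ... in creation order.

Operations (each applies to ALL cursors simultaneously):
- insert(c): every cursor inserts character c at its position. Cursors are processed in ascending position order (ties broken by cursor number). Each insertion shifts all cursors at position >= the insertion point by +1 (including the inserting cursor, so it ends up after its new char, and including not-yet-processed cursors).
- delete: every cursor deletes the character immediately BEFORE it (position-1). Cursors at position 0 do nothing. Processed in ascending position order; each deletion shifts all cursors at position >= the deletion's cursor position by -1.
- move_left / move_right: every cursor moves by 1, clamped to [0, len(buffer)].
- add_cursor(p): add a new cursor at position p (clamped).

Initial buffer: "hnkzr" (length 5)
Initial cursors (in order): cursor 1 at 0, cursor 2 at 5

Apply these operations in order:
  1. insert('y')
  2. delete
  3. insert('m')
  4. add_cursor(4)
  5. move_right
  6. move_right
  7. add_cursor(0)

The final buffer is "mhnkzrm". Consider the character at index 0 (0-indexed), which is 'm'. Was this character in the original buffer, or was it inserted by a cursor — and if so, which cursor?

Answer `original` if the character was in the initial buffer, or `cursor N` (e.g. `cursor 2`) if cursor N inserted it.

After op 1 (insert('y')): buffer="yhnkzry" (len 7), cursors c1@1 c2@7, authorship 1.....2
After op 2 (delete): buffer="hnkzr" (len 5), cursors c1@0 c2@5, authorship .....
After op 3 (insert('m')): buffer="mhnkzrm" (len 7), cursors c1@1 c2@7, authorship 1.....2
After op 4 (add_cursor(4)): buffer="mhnkzrm" (len 7), cursors c1@1 c3@4 c2@7, authorship 1.....2
After op 5 (move_right): buffer="mhnkzrm" (len 7), cursors c1@2 c3@5 c2@7, authorship 1.....2
After op 6 (move_right): buffer="mhnkzrm" (len 7), cursors c1@3 c3@6 c2@7, authorship 1.....2
After op 7 (add_cursor(0)): buffer="mhnkzrm" (len 7), cursors c4@0 c1@3 c3@6 c2@7, authorship 1.....2
Authorship (.=original, N=cursor N): 1 . . . . . 2
Index 0: author = 1

Answer: cursor 1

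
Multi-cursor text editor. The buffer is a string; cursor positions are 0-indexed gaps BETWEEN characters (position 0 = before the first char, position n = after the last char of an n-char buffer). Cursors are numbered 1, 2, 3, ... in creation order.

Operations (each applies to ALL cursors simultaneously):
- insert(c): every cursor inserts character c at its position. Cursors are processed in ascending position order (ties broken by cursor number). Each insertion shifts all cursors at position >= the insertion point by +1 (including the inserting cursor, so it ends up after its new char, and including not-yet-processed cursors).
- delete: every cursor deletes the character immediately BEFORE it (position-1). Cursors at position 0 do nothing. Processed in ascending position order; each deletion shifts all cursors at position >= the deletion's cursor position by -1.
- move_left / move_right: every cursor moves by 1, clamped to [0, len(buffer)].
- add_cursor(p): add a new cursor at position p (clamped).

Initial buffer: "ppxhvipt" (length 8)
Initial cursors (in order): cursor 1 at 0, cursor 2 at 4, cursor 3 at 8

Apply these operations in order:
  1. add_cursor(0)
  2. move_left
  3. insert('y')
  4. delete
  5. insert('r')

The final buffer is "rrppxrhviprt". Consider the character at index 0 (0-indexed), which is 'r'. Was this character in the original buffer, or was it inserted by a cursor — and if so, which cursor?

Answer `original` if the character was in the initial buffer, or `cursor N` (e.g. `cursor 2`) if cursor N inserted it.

Answer: cursor 1

Derivation:
After op 1 (add_cursor(0)): buffer="ppxhvipt" (len 8), cursors c1@0 c4@0 c2@4 c3@8, authorship ........
After op 2 (move_left): buffer="ppxhvipt" (len 8), cursors c1@0 c4@0 c2@3 c3@7, authorship ........
After op 3 (insert('y')): buffer="yyppxyhvipyt" (len 12), cursors c1@2 c4@2 c2@6 c3@11, authorship 14...2....3.
After op 4 (delete): buffer="ppxhvipt" (len 8), cursors c1@0 c4@0 c2@3 c3@7, authorship ........
After op 5 (insert('r')): buffer="rrppxrhviprt" (len 12), cursors c1@2 c4@2 c2@6 c3@11, authorship 14...2....3.
Authorship (.=original, N=cursor N): 1 4 . . . 2 . . . . 3 .
Index 0: author = 1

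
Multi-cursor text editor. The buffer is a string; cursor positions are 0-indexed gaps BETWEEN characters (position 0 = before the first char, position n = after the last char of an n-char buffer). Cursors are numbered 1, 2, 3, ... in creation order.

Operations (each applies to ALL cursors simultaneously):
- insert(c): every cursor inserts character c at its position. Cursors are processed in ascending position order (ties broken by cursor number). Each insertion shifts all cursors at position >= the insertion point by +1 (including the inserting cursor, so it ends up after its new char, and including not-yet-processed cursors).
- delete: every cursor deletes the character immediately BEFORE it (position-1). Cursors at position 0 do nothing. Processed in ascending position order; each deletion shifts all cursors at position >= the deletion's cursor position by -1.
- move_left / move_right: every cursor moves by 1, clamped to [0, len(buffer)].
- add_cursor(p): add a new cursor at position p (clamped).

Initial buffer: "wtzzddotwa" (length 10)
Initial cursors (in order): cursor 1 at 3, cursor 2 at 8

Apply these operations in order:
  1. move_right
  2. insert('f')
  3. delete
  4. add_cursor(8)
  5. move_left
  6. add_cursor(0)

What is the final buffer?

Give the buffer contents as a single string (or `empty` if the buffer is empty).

Answer: wtzzddotwa

Derivation:
After op 1 (move_right): buffer="wtzzddotwa" (len 10), cursors c1@4 c2@9, authorship ..........
After op 2 (insert('f')): buffer="wtzzfddotwfa" (len 12), cursors c1@5 c2@11, authorship ....1.....2.
After op 3 (delete): buffer="wtzzddotwa" (len 10), cursors c1@4 c2@9, authorship ..........
After op 4 (add_cursor(8)): buffer="wtzzddotwa" (len 10), cursors c1@4 c3@8 c2@9, authorship ..........
After op 5 (move_left): buffer="wtzzddotwa" (len 10), cursors c1@3 c3@7 c2@8, authorship ..........
After op 6 (add_cursor(0)): buffer="wtzzddotwa" (len 10), cursors c4@0 c1@3 c3@7 c2@8, authorship ..........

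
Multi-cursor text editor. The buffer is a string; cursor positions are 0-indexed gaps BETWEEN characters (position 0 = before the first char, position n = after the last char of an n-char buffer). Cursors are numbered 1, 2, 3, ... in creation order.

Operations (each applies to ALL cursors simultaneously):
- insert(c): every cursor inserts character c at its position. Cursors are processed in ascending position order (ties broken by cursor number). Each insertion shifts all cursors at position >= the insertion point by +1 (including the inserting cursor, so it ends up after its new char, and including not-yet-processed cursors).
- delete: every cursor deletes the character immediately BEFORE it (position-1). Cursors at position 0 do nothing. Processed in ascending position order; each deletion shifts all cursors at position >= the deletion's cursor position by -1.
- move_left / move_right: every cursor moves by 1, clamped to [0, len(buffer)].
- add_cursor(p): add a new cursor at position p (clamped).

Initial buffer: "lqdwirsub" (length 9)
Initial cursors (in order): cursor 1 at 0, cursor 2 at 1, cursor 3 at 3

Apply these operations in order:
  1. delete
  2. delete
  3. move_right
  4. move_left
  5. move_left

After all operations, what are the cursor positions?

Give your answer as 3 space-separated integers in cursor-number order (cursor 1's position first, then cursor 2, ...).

Answer: 0 0 0

Derivation:
After op 1 (delete): buffer="qwirsub" (len 7), cursors c1@0 c2@0 c3@1, authorship .......
After op 2 (delete): buffer="wirsub" (len 6), cursors c1@0 c2@0 c3@0, authorship ......
After op 3 (move_right): buffer="wirsub" (len 6), cursors c1@1 c2@1 c3@1, authorship ......
After op 4 (move_left): buffer="wirsub" (len 6), cursors c1@0 c2@0 c3@0, authorship ......
After op 5 (move_left): buffer="wirsub" (len 6), cursors c1@0 c2@0 c3@0, authorship ......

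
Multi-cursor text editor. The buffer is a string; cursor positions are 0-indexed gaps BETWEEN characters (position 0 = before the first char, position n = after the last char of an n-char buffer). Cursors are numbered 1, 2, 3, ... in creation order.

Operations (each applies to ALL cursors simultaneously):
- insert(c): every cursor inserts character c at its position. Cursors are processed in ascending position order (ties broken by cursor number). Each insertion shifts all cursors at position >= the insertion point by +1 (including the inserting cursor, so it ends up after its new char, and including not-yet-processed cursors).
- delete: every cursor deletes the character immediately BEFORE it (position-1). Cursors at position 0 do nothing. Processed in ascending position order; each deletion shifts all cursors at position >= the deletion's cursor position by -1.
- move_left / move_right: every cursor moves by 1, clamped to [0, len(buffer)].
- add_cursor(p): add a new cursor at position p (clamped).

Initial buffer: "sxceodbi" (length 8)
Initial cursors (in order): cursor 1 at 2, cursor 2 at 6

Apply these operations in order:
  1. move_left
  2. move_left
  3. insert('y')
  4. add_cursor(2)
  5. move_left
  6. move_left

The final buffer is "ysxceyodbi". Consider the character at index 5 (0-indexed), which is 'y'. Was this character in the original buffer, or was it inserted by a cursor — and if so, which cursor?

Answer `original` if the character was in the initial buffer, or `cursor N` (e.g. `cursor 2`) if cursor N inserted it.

Answer: cursor 2

Derivation:
After op 1 (move_left): buffer="sxceodbi" (len 8), cursors c1@1 c2@5, authorship ........
After op 2 (move_left): buffer="sxceodbi" (len 8), cursors c1@0 c2@4, authorship ........
After op 3 (insert('y')): buffer="ysxceyodbi" (len 10), cursors c1@1 c2@6, authorship 1....2....
After op 4 (add_cursor(2)): buffer="ysxceyodbi" (len 10), cursors c1@1 c3@2 c2@6, authorship 1....2....
After op 5 (move_left): buffer="ysxceyodbi" (len 10), cursors c1@0 c3@1 c2@5, authorship 1....2....
After op 6 (move_left): buffer="ysxceyodbi" (len 10), cursors c1@0 c3@0 c2@4, authorship 1....2....
Authorship (.=original, N=cursor N): 1 . . . . 2 . . . .
Index 5: author = 2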